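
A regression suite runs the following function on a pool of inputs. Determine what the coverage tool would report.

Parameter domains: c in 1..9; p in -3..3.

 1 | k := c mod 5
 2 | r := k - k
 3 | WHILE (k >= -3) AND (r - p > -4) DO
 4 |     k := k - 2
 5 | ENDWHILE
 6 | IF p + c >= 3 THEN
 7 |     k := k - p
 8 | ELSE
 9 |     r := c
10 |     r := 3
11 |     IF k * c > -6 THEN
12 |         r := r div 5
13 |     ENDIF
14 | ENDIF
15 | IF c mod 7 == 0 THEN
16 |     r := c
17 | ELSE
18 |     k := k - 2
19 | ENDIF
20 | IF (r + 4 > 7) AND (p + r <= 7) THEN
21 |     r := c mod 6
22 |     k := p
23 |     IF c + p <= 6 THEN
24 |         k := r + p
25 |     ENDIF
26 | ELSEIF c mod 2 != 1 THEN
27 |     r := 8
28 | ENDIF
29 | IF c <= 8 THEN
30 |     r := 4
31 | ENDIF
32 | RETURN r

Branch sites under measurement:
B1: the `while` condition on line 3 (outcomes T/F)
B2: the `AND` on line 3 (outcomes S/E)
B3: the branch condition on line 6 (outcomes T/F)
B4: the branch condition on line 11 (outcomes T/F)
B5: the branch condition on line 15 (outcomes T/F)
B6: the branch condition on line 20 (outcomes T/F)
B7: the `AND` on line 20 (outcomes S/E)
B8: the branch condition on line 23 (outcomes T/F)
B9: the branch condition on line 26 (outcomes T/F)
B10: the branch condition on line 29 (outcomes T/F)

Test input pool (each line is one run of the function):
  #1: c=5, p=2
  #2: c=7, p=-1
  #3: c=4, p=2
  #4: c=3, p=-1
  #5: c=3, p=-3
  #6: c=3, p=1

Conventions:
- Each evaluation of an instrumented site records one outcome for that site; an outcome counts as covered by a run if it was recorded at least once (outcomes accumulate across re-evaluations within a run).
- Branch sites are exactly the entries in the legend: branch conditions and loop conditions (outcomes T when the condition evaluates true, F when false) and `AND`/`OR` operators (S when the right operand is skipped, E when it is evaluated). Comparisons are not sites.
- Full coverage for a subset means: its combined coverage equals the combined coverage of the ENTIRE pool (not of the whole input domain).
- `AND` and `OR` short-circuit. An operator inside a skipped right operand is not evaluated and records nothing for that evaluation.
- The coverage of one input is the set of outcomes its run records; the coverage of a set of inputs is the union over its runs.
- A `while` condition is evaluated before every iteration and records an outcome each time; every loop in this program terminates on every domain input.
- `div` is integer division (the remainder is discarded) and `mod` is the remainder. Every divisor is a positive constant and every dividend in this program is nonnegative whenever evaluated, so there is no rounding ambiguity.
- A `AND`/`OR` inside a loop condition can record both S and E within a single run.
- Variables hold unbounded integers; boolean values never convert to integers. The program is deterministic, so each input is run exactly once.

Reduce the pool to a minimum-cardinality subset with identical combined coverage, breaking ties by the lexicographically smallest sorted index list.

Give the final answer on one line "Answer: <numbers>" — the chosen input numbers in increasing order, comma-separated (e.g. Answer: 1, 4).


run #1 (c=5, p=2) runs B2->E, B1->T, B2->E, B1->T, B2->S, B1->F, B3->T, B5->F, B7->S, B6->F, B9->F, B10->T; records B1=T, B1=F, B2=S, B2=E, B3=T, B5=F, B6=F, B7=S, B9=F, B10=T
run #2 (c=7, p=-1) runs B2->E, B1->T, B2->E, B1->T, B2->E, B1->T, B2->S, B1->F, B3->T, B5->T, B7->E, B6->T, B8->T, B10->T; records B1=T, B1=F, B2=S, B2=E, B3=T, B5=T, B6=T, B7=E, B8=T, B10=T
run #3 (c=4, p=2) runs B2->E, B1->T, B2->E, B1->T, B2->E, B1->T, B2->E, B1->T, B2->S, B1->F, B3->T, B5->F, B7->S, B6->F, ...; records B1=T, B1=F, B2=S, B2=E, B3=T, B5=F, B6=F, B7=S, B9=T, B10=T
run #4 (c=3, p=-1) runs B2->E, B1->T, B2->E, B1->T, B2->E, B1->T, B2->E, B1->T, B2->S, B1->F, B3->F, B4->F, B5->F, B7->S, ...; records B1=T, B1=F, B2=S, B2=E, B3=F, B4=F, B5=F, B6=F, B7=S, B9=F, B10=T
run #5 (c=3, p=-3) runs B2->E, B1->T, B2->E, B1->T, B2->E, B1->T, B2->E, B1->T, B2->S, B1->F, B3->F, B4->F, B5->F, B7->S, ...; records B1=T, B1=F, B2=S, B2=E, B3=F, B4=F, B5=F, B6=F, B7=S, B9=F, B10=T
run #6 (c=3, p=1) runs B2->E, B1->T, B2->E, B1->T, B2->E, B1->T, B2->E, B1->T, B2->S, B1->F, B3->T, B5->F, B7->S, B6->F, ...; records B1=T, B1=F, B2=S, B2=E, B3=T, B5=F, B6=F, B7=S, B9=F, B10=T
union over all inputs: B1=T, B1=F, B2=S, B2=E, B3=T, B3=F, B4=F, B5=T, B5=F, B6=T, B6=F, B7=S, B7=E, B8=T, B9=T, B9=F, B10=T (17 outcomes)
no size-1 subset reaches all 17 outcomes (best union: 11/17)
no size-2 subset reaches all 17 outcomes (best union: 16/17)
at size 3, {2, 3, 4} reaches all 17 outcomes; every lexicographically earlier size-3 subset fails
Answer: 2, 3, 4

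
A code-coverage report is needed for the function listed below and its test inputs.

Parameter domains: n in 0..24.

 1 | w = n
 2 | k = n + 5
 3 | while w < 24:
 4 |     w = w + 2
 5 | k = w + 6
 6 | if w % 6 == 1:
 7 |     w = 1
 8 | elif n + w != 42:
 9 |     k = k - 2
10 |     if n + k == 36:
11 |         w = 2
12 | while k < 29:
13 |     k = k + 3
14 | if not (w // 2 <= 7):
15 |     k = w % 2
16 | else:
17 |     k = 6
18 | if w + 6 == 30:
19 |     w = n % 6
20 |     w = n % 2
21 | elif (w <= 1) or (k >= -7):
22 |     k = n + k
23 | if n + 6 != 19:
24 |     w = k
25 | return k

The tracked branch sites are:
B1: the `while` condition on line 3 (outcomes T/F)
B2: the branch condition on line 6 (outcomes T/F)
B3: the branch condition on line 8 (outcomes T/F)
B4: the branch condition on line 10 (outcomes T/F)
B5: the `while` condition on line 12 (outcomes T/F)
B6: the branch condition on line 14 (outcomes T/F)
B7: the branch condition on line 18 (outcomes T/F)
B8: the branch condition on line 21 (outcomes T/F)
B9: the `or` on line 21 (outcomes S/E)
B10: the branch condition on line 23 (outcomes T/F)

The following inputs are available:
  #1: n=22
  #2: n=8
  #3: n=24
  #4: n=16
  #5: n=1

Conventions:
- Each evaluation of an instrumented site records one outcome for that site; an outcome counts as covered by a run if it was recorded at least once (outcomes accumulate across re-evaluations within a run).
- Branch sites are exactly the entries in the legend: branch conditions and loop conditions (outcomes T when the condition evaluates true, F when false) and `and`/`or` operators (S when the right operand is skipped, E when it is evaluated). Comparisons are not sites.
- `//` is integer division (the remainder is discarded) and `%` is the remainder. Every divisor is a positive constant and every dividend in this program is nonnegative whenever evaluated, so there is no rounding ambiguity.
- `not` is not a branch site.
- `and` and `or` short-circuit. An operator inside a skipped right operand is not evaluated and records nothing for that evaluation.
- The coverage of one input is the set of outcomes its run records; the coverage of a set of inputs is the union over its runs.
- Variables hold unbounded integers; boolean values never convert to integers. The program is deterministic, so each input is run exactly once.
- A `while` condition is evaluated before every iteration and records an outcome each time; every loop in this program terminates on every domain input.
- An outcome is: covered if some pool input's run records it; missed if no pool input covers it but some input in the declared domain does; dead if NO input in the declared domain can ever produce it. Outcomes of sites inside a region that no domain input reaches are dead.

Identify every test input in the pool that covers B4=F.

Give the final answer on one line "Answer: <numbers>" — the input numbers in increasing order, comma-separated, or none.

input #1 (n=22): hits B4=F
input #2 (n=8): never hits B4=F
input #3 (n=24): hits B4=F
input #4 (n=16): hits B4=F
input #5 (n=1): never hits B4=F

Answer: 1, 3, 4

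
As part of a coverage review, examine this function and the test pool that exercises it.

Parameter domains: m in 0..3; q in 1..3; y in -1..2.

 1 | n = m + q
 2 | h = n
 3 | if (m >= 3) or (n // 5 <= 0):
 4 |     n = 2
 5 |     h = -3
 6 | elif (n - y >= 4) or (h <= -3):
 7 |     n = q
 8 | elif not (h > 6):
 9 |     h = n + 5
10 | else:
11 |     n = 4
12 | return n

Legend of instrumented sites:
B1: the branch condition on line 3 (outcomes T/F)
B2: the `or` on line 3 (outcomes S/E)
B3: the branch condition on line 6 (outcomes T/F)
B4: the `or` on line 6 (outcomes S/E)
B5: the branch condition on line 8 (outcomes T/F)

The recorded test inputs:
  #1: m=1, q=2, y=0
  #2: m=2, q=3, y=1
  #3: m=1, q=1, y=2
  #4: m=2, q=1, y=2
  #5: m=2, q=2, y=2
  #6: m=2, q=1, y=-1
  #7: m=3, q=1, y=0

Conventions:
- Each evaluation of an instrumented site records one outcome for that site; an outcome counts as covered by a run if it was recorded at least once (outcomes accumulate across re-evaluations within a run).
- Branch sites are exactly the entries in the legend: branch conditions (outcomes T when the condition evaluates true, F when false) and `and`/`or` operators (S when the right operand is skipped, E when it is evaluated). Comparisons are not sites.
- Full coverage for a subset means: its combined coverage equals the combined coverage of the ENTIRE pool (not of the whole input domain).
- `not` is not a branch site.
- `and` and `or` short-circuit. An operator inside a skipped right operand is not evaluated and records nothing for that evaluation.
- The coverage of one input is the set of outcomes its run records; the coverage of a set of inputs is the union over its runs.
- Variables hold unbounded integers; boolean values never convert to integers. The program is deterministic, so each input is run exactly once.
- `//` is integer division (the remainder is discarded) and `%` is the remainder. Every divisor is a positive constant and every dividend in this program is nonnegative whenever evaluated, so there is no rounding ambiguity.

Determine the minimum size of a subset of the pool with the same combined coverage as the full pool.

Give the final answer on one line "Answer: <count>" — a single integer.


input #1, m=1, q=2, y=0: events B2->E, B1->T; outcomes B1=T, B2=E
input #2, m=2, q=3, y=1: events B2->E, B1->F, B4->S, B3->T; outcomes B1=F, B2=E, B3=T, B4=S
input #3, m=1, q=1, y=2: events B2->E, B1->T; outcomes B1=T, B2=E
input #4, m=2, q=1, y=2: events B2->E, B1->T; outcomes B1=T, B2=E
input #5, m=2, q=2, y=2: events B2->E, B1->T; outcomes B1=T, B2=E
input #6, m=2, q=1, y=-1: events B2->E, B1->T; outcomes B1=T, B2=E
input #7, m=3, q=1, y=0: events B2->S, B1->T; outcomes B1=T, B2=S
pool-wide coverage (6 outcomes): B1=T, B1=F, B2=S, B2=E, B3=T, B4=S
no size-1 subset reaches all 6 outcomes (best union: 4/6)
at size 2, {2, 7} reaches all 6 outcomes; every lexicographically earlier size-2 subset fails
Answer: 2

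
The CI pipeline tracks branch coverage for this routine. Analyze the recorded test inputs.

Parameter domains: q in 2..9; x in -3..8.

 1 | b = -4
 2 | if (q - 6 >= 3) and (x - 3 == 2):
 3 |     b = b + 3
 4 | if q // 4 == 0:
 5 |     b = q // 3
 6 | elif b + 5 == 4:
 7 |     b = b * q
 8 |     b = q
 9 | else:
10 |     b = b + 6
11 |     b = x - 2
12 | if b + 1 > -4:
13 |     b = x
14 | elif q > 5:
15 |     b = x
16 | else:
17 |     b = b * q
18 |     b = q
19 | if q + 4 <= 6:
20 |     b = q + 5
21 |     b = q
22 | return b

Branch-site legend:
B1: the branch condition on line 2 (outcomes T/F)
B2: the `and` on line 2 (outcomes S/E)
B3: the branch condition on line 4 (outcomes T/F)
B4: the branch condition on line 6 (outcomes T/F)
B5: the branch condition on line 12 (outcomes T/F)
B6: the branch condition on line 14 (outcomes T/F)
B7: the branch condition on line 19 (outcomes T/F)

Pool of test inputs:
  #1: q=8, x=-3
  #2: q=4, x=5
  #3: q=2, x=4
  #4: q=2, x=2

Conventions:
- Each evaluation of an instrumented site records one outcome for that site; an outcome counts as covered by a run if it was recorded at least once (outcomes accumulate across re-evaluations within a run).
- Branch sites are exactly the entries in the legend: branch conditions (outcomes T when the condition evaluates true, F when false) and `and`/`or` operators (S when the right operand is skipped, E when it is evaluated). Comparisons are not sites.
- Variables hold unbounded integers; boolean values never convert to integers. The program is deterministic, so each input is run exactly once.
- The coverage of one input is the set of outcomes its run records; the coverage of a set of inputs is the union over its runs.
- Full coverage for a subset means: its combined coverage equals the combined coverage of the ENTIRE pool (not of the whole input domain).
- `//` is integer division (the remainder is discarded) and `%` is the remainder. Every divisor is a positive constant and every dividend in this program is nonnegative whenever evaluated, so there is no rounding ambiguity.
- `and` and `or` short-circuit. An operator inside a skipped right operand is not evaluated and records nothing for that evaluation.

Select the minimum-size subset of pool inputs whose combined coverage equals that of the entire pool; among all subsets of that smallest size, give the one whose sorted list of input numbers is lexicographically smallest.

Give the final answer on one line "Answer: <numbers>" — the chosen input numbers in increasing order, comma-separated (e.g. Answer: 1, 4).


input #1, q=8, x=-3: events B2->S, B1->F, B3->F, B4->F, B5->F, B6->T, B7->F; outcomes B1=F, B2=S, B3=F, B4=F, B5=F, B6=T, B7=F
input #2, q=4, x=5: events B2->S, B1->F, B3->F, B4->F, B5->T, B7->F; outcomes B1=F, B2=S, B3=F, B4=F, B5=T, B7=F
input #3, q=2, x=4: events B2->S, B1->F, B3->T, B5->T, B7->T; outcomes B1=F, B2=S, B3=T, B5=T, B7=T
input #4, q=2, x=2: events B2->S, B1->F, B3->T, B5->T, B7->T; outcomes B1=F, B2=S, B3=T, B5=T, B7=T
pool-wide coverage (10 outcomes): B1=F, B2=S, B3=T, B3=F, B4=F, B5=T, B5=F, B6=T, B7=T, B7=F
checked all size-1 subsets: none covers 10 outcomes (max 7/10)
inputs {1, 3} (size 2) cover everything; no size-2 subset with a lexicographically smaller index list covers all 10
Answer: 1, 3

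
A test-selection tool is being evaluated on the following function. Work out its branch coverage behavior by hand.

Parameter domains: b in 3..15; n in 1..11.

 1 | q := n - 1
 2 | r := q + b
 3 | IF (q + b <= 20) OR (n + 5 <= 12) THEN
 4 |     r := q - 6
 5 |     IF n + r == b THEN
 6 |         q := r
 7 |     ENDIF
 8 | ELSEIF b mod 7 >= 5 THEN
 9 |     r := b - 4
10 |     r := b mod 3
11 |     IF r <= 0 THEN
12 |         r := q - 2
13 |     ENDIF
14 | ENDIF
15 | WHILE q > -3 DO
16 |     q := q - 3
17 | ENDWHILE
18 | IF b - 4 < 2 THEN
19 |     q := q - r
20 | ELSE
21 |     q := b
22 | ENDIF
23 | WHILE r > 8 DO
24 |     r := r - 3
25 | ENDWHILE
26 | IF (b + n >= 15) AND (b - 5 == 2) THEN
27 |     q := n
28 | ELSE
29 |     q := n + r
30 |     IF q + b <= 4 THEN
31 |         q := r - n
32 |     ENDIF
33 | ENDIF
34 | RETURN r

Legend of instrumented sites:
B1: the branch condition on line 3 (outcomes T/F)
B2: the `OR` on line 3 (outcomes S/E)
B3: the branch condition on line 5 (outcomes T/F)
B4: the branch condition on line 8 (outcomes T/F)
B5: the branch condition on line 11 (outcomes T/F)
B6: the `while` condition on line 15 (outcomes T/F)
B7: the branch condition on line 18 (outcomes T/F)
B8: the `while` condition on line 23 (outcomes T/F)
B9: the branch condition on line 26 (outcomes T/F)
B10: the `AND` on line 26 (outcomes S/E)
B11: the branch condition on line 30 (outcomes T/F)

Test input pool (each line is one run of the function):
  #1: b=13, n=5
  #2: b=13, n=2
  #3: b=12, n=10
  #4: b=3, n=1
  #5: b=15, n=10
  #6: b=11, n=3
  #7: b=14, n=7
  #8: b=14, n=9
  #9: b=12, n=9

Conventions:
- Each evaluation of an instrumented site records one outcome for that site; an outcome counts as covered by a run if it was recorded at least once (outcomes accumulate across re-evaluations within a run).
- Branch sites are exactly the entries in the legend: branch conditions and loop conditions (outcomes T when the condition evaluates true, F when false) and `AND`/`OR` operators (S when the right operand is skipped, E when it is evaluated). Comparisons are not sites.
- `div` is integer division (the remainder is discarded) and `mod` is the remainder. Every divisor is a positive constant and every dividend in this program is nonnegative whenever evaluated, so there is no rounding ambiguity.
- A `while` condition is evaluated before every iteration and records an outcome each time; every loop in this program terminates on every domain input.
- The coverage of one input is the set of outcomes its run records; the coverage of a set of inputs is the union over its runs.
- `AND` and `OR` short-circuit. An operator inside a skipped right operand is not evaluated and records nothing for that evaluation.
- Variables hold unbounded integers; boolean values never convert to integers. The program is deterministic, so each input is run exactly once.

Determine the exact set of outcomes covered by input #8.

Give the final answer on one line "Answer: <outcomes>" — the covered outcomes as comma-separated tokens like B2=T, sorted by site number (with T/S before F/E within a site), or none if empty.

Running input #8 (b=14, n=9), event by event:
  B2->E, B1->F, B4->F, B6->T, B6->T, B6->T, B6->T, B6->F, B7->F, B8->T
  B8->T, B8->T, B8->T, B8->T, B8->F, B10->E, B9->F, B11->F
collecting distinct outcomes: B1=F, B2=E, B4=F, B6=T, B6=F, B7=F, B8=T, B8=F, B9=F, B10=E, B11=F

Answer: B1=F, B2=E, B4=F, B6=T, B6=F, B7=F, B8=T, B8=F, B9=F, B10=E, B11=F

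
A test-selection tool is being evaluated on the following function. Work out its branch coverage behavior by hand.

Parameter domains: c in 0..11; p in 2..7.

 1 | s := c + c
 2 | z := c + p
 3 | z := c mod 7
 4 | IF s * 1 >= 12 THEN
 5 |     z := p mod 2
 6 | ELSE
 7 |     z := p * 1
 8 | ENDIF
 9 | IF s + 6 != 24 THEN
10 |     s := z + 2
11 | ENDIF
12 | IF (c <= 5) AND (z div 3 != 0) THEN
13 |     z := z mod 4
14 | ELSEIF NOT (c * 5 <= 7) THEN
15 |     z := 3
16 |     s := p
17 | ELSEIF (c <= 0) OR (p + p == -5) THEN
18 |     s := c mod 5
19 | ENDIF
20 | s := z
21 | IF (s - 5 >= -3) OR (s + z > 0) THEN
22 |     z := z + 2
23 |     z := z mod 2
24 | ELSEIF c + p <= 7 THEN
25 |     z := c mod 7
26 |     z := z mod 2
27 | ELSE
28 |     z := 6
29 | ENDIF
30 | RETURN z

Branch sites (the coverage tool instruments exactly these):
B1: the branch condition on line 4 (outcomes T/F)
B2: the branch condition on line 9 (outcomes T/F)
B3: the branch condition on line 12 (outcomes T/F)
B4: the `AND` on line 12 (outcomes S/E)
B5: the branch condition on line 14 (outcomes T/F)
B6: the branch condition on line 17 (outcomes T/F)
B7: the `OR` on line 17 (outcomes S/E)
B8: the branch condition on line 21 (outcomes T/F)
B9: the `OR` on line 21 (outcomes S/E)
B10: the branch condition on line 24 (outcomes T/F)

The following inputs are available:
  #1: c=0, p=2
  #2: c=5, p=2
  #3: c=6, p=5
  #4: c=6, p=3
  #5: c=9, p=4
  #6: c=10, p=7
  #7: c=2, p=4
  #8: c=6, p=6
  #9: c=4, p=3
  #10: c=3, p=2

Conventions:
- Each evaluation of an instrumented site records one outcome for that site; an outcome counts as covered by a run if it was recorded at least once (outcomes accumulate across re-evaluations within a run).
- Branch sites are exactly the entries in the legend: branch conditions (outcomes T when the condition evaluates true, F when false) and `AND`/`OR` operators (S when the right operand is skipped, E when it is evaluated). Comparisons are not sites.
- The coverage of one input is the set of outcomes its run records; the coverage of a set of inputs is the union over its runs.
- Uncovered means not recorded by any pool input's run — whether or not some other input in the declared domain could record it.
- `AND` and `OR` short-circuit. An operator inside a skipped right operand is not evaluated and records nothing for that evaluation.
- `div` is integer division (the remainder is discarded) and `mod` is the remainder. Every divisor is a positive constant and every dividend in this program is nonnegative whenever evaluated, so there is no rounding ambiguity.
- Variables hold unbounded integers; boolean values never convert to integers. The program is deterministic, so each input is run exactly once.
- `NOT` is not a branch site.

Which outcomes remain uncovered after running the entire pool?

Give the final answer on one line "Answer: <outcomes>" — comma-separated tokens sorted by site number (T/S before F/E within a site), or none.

input #1, c=0, p=2: events B1->F, B2->T, B4->E, B3->F, B5->F, B7->S, B6->T, B9->S, B8->T; outcomes B1=F, B2=T, B3=F, B4=E, B5=F, B6=T, B7=S, B8=T, B9=S
input #2, c=5, p=2: events B1->F, B2->T, B4->E, B3->F, B5->T, B9->S, B8->T; outcomes B1=F, B2=T, B3=F, B4=E, B5=T, B8=T, B9=S
input #3, c=6, p=5: events B1->T, B2->T, B4->S, B3->F, B5->T, B9->S, B8->T; outcomes B1=T, B2=T, B3=F, B4=S, B5=T, B8=T, B9=S
input #4, c=6, p=3: events B1->T, B2->T, B4->S, B3->F, B5->T, B9->S, B8->T; outcomes B1=T, B2=T, B3=F, B4=S, B5=T, B8=T, B9=S
input #5, c=9, p=4: events B1->T, B2->F, B4->S, B3->F, B5->T, B9->S, B8->T; outcomes B1=T, B2=F, B3=F, B4=S, B5=T, B8=T, B9=S
input #6, c=10, p=7: events B1->T, B2->T, B4->S, B3->F, B5->T, B9->S, B8->T; outcomes B1=T, B2=T, B3=F, B4=S, B5=T, B8=T, B9=S
input #7, c=2, p=4: events B1->F, B2->T, B4->E, B3->T, B9->E, B8->F, B10->T; outcomes B1=F, B2=T, B3=T, B4=E, B8=F, B9=E, B10=T
input #8, c=6, p=6: events B1->T, B2->T, B4->S, B3->F, B5->T, B9->S, B8->T; outcomes B1=T, B2=T, B3=F, B4=S, B5=T, B8=T, B9=S
input #9, c=4, p=3: events B1->F, B2->T, B4->E, B3->T, B9->S, B8->T; outcomes B1=F, B2=T, B3=T, B4=E, B8=T, B9=S
input #10, c=3, p=2: events B1->F, B2->T, B4->E, B3->F, B5->T, B9->S, B8->T; outcomes B1=F, B2=T, B3=F, B4=E, B5=T, B8=T, B9=S
union over the pool: B1=T, B1=F, B2=T, B2=F, B3=T, B3=F, B4=S, B4=E, B5=T, B5=F, B6=T, B7=S, B8=T, B8=F, B9=S, B9=E, B10=T
uncovered (3 of 20): B6=F, B7=E, B10=F

Answer: B6=F, B7=E, B10=F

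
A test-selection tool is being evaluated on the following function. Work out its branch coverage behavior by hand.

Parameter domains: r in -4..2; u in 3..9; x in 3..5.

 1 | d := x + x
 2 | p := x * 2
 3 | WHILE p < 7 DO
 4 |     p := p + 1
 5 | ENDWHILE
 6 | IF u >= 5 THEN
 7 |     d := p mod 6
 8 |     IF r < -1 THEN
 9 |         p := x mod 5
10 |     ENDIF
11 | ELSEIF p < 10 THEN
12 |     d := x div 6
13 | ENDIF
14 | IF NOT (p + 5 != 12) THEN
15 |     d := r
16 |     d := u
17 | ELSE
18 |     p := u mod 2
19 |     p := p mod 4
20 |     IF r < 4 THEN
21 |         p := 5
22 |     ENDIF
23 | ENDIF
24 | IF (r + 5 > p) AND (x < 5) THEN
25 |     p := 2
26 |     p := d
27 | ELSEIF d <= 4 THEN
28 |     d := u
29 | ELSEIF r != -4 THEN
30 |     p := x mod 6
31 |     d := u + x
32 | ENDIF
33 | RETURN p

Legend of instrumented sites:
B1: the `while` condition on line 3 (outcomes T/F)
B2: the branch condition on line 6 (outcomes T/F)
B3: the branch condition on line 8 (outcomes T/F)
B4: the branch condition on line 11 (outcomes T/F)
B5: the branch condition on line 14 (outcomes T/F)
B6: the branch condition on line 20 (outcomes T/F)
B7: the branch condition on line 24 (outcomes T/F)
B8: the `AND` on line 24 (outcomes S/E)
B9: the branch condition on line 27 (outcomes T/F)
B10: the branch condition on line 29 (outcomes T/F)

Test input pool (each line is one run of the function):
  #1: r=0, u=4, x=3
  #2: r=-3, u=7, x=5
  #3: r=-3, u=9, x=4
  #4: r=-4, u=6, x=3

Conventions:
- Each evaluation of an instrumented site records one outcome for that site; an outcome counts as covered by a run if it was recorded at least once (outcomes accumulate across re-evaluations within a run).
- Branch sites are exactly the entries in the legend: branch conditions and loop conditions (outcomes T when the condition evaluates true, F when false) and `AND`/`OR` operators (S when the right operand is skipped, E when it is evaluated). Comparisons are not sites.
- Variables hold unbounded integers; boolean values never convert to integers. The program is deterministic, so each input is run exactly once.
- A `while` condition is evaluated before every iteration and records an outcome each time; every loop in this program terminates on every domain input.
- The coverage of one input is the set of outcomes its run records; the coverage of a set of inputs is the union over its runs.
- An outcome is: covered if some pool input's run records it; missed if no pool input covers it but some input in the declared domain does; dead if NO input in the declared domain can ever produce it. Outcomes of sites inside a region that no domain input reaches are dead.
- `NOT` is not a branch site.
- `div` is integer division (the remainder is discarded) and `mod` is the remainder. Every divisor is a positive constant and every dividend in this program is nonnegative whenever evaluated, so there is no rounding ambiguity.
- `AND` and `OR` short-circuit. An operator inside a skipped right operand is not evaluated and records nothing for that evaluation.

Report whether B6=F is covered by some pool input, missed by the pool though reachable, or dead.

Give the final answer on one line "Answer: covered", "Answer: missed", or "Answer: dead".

no pool input records B6=F
checking all 147 inputs in the declared domain: B6=F is never recorded -> dead

Answer: dead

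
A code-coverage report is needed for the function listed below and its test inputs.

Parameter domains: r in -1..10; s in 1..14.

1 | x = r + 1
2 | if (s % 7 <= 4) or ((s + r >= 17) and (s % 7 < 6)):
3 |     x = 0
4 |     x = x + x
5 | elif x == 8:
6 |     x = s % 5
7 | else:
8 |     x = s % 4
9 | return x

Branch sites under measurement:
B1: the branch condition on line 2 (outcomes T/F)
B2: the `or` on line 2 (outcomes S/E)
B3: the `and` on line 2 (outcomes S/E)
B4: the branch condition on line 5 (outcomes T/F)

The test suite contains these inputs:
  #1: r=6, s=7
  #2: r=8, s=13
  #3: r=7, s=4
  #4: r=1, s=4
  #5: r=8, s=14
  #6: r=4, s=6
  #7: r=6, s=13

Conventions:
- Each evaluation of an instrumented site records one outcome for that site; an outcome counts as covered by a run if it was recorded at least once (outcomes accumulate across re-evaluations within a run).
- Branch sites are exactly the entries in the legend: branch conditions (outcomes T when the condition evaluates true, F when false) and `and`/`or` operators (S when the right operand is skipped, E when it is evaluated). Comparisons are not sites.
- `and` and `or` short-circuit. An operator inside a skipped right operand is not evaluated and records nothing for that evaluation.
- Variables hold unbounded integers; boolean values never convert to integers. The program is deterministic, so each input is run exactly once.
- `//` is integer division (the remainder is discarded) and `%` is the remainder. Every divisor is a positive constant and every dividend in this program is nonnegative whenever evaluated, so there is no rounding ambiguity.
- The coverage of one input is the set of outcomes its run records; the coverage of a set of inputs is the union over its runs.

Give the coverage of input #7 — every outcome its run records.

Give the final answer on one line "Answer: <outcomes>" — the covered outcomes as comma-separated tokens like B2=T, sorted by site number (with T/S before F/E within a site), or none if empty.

Simulating input #7 (r=6, s=13) step by step:
  B2->E, B3->E, B1->F, B4->F
deduplicating events, the covered set is: B1=F, B2=E, B3=E, B4=F

Answer: B1=F, B2=E, B3=E, B4=F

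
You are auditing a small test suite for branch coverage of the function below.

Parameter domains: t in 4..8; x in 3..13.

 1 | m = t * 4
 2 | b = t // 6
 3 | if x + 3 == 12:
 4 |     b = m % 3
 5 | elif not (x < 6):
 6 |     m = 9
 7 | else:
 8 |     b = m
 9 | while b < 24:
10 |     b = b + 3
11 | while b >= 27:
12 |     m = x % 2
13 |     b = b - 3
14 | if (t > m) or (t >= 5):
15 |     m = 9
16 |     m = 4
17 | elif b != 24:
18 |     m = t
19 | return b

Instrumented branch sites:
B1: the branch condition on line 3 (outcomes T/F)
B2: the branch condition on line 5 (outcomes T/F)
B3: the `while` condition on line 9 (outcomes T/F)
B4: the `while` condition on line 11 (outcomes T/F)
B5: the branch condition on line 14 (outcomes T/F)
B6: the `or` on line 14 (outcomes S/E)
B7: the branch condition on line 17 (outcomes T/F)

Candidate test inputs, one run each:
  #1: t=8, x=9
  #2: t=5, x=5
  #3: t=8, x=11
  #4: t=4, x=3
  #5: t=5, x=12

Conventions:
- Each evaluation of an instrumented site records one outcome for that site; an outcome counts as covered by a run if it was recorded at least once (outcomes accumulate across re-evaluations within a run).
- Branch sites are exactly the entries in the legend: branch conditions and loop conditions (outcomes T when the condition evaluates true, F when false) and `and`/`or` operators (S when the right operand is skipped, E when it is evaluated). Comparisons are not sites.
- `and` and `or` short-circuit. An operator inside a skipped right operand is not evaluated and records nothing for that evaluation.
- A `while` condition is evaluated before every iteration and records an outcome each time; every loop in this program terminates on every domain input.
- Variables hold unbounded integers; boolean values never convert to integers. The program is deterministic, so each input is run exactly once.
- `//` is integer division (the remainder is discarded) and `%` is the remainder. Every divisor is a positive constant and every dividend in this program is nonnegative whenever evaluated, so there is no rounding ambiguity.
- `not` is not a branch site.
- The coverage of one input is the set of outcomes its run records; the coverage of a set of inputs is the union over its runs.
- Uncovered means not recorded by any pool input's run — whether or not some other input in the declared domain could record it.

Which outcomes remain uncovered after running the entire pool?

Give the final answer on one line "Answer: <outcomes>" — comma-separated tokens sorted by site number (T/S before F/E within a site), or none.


input #1 (t=8, x=9): events B1->T, B3->T, B3->T, B3->T, B3->T, B3->T, B3->T, B3->T, B3->T, B3->F, B4->F, B6->E, B5->T; covers B1=T, B3=T, B3=F, B4=F, B5=T, B6=E
input #2 (t=5, x=5): events B1->F, B2->F, B3->T, B3->T, B3->F, B4->F, B6->E, B5->T; covers B1=F, B2=F, B3=T, B3=F, B4=F, B5=T, B6=E
input #3 (t=8, x=11): events B1->F, B2->T, B3->T, B3->T, B3->T, B3->T, B3->T, B3->T, B3->T, B3->T, B3->F, B4->F, B6->E, B5->T; covers B1=F, B2=T, B3=T, B3=F, B4=F, B5=T, B6=E
input #4 (t=4, x=3): events B1->F, B2->F, B3->T, B3->T, B3->T, B3->F, B4->F, B6->E, B5->F, B7->T; covers B1=F, B2=F, B3=T, B3=F, B4=F, B5=F, B6=E, B7=T
input #5 (t=5, x=12): events B1->F, B2->T, B3->T, B3->T, B3->T, B3->T, B3->T, B3->T, B3->T, B3->T, B3->F, B4->F, B6->E, B5->T; covers B1=F, B2=T, B3=T, B3=F, B4=F, B5=T, B6=E
union over the pool: B1=T, B1=F, B2=T, B2=F, B3=T, B3=F, B4=F, B5=T, B5=F, B6=E, B7=T
uncovered (3 of 14): B4=T, B6=S, B7=F
Answer: B4=T, B6=S, B7=F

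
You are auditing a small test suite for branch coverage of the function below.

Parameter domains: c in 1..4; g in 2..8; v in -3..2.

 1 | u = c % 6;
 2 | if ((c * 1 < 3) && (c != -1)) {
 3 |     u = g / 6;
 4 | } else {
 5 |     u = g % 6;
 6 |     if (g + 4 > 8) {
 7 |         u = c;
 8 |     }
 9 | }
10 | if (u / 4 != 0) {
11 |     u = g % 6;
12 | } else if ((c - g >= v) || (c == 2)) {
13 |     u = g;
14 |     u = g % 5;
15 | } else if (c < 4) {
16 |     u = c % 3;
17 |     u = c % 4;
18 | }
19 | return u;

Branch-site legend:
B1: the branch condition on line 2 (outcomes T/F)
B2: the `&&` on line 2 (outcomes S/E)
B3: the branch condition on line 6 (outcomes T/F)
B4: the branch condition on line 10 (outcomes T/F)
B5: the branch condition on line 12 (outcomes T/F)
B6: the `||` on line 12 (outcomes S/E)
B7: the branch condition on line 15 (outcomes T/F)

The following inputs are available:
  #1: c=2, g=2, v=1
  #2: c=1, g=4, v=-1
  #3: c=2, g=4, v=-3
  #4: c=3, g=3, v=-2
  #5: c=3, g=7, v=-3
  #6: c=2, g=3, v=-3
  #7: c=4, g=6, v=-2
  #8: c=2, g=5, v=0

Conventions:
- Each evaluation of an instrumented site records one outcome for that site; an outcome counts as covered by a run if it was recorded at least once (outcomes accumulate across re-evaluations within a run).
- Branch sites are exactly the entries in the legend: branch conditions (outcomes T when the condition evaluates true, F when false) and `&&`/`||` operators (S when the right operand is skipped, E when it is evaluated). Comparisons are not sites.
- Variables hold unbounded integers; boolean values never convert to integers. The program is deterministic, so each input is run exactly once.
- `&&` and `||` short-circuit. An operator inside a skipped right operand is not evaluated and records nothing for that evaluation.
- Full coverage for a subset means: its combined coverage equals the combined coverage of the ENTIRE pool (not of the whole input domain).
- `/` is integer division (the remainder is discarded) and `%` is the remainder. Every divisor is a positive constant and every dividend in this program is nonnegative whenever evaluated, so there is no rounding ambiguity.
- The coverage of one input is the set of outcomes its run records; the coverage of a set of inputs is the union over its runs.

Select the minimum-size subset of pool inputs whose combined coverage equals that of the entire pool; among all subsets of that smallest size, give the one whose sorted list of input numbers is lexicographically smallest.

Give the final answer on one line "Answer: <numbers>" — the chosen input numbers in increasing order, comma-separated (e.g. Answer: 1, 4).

test 1 (c=2, g=2, v=1) hits B1=T, B2=E, B4=F, B5=T, B6=E
test 2 (c=1, g=4, v=-1) hits B1=T, B2=E, B4=F, B5=F, B6=E, B7=T
test 3 (c=2, g=4, v=-3) hits B1=T, B2=E, B4=F, B5=T, B6=S
test 4 (c=3, g=3, v=-2) hits B1=F, B2=S, B3=F, B4=F, B5=T, B6=S
test 5 (c=3, g=7, v=-3) hits B1=F, B2=S, B3=T, B4=F, B5=F, B6=E, B7=T
test 6 (c=2, g=3, v=-3) hits B1=T, B2=E, B4=F, B5=T, B6=S
test 7 (c=4, g=6, v=-2) hits B1=F, B2=S, B3=T, B4=T
test 8 (c=2, g=5, v=0) hits B1=T, B2=E, B4=F, B5=T, B6=E
the full pool covers 13 outcomes: B1=T, B1=F, B2=S, B2=E, B3=T, B3=F, B4=T, B4=F, B5=T, B5=F, B6=S, B6=E, B7=T
no size-1 subset reaches all 13 outcomes (best union: 7/13)
no size-2 subset reaches all 13 outcomes (best union: 11/13)
size 3: inputs {2, 4, 7} cover all 13 outcomes, and no lexicographically smaller subset of this size does

Answer: 2, 4, 7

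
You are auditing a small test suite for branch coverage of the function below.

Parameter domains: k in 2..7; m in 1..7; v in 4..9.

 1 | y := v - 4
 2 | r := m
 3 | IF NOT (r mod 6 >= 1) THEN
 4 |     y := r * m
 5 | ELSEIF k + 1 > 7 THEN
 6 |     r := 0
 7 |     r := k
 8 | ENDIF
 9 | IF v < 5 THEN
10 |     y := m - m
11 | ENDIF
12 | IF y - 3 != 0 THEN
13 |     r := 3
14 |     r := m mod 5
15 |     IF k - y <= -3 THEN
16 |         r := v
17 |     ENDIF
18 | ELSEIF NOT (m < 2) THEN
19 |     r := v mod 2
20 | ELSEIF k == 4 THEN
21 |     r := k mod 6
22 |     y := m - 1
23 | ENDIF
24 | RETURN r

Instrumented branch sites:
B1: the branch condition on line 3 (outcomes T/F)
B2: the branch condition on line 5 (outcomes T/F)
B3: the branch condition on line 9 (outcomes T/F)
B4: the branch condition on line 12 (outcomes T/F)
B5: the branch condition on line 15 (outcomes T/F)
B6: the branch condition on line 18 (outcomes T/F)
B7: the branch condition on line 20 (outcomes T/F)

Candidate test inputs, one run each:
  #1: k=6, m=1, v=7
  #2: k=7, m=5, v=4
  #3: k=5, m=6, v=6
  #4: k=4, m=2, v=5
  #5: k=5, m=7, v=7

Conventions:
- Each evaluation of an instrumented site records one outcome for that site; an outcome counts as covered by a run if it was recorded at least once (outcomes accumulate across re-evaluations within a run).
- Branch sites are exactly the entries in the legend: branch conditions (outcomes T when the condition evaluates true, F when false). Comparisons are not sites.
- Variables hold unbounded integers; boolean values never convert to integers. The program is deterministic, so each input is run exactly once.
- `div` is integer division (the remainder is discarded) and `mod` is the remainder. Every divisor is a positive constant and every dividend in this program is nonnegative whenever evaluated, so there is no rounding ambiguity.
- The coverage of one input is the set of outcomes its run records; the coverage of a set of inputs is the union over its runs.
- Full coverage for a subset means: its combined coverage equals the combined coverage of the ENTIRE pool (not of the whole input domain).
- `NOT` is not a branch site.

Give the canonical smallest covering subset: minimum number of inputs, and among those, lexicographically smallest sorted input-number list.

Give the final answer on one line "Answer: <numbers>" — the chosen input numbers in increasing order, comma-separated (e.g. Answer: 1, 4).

input #1 (k=6, m=1, v=7): events B1->F, B2->F, B3->F, B4->F, B6->F, B7->F; covers B1=F, B2=F, B3=F, B4=F, B6=F, B7=F
input #2 (k=7, m=5, v=4): events B1->F, B2->T, B3->T, B4->T, B5->F; covers B1=F, B2=T, B3=T, B4=T, B5=F
input #3 (k=5, m=6, v=6): events B1->T, B3->F, B4->T, B5->T; covers B1=T, B3=F, B4=T, B5=T
input #4 (k=4, m=2, v=5): events B1->F, B2->F, B3->F, B4->T, B5->F; covers B1=F, B2=F, B3=F, B4=T, B5=F
input #5 (k=5, m=7, v=7): events B1->F, B2->F, B3->F, B4->F, B6->T; covers B1=F, B2=F, B3=F, B4=F, B6=T
pool-wide coverage (13 outcomes): B1=T, B1=F, B2=T, B2=F, B3=T, B3=F, B4=T, B4=F, B5=T, B5=F, B6=T, B6=F, B7=F
no size-1 subset reaches all 13 outcomes (best union: 6/13)
no size-2 subset reaches all 13 outcomes (best union: 10/13)
no size-3 subset reaches all 13 outcomes (best union: 12/13)
the canonical winner is {1, 2, 3, 5}: size 4, full 13-outcome coverage, earliest index list among size-4 covers

Answer: 1, 2, 3, 5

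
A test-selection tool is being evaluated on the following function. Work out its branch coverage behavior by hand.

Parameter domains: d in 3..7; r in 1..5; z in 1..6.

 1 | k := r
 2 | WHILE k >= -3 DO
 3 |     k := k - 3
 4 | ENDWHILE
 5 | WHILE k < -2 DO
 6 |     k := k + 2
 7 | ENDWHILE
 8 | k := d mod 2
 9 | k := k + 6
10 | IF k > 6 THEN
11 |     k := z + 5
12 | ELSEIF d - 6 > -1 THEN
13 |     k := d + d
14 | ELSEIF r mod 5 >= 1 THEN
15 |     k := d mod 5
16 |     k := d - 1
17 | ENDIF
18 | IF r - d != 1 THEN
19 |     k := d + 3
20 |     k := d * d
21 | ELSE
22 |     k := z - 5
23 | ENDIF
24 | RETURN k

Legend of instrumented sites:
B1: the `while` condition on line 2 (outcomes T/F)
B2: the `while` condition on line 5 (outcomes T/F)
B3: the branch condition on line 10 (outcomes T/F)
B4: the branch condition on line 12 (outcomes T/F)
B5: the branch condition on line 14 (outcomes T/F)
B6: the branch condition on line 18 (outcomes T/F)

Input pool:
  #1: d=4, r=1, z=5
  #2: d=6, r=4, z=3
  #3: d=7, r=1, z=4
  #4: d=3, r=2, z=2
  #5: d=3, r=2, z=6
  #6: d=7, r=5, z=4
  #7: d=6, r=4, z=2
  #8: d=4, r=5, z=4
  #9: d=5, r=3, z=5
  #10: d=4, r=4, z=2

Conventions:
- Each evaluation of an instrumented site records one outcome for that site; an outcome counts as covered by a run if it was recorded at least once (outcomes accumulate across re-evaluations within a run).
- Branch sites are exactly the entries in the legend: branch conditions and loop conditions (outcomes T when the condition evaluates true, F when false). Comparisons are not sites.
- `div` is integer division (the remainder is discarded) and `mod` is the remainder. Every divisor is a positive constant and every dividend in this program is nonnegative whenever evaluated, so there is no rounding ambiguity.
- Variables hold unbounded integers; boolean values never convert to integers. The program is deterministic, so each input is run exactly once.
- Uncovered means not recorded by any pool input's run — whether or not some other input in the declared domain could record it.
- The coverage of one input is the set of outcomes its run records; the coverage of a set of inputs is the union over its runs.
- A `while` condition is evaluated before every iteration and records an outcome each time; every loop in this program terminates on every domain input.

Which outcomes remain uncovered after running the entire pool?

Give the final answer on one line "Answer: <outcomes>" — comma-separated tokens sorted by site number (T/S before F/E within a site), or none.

test 1 (d=4, r=1, z=5) hits B1=T, B1=F, B2=T, B2=F, B3=F, B4=F, B5=T, B6=T
test 2 (d=6, r=4, z=3) hits B1=T, B1=F, B2=T, B2=F, B3=F, B4=T, B6=T
test 3 (d=7, r=1, z=4) hits B1=T, B1=F, B2=T, B2=F, B3=T, B6=T
test 4 (d=3, r=2, z=2) hits B1=T, B1=F, B2=T, B2=F, B3=T, B6=T
test 5 (d=3, r=2, z=6) hits B1=T, B1=F, B2=T, B2=F, B3=T, B6=T
test 6 (d=7, r=5, z=4) hits B1=T, B1=F, B2=T, B2=F, B3=T, B6=T
test 7 (d=6, r=4, z=2) hits B1=T, B1=F, B2=T, B2=F, B3=F, B4=T, B6=T
test 8 (d=4, r=5, z=4) hits B1=T, B1=F, B2=T, B2=F, B3=F, B4=F, B5=F, B6=F
test 9 (d=5, r=3, z=5) hits B1=T, B1=F, B2=T, B2=F, B3=T, B6=T
test 10 (d=4, r=4, z=2) hits B1=T, B1=F, B2=T, B2=F, B3=F, B4=F, B5=T, B6=T
union over the pool: B1=T, B1=F, B2=T, B2=F, B3=T, B3=F, B4=T, B4=F, B5=T, B5=F, B6=T, B6=F
uncovered (0 of 12): none

Answer: none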